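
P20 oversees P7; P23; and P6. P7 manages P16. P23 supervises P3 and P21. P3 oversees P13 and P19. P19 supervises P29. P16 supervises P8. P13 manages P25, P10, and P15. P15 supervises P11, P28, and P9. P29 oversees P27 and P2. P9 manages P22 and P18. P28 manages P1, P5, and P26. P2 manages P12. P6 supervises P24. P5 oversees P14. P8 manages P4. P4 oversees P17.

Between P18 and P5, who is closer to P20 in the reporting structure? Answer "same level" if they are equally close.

same level

Both P18 and P5 are 6 levels below P20.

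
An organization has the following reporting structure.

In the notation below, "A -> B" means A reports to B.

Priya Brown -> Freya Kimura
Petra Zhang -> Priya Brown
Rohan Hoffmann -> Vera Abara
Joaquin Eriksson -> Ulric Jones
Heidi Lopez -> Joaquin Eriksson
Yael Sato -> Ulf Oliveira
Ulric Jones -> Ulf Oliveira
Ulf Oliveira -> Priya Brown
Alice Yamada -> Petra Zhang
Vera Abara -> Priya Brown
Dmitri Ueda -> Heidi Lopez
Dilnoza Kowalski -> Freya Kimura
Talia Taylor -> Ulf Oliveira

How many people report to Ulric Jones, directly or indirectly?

3

Ulric Jones directly manages Joaquin Eriksson. Under Joaquin Eriksson: Heidi Lopez, Dmitri Ueda (2). That's 3 in total.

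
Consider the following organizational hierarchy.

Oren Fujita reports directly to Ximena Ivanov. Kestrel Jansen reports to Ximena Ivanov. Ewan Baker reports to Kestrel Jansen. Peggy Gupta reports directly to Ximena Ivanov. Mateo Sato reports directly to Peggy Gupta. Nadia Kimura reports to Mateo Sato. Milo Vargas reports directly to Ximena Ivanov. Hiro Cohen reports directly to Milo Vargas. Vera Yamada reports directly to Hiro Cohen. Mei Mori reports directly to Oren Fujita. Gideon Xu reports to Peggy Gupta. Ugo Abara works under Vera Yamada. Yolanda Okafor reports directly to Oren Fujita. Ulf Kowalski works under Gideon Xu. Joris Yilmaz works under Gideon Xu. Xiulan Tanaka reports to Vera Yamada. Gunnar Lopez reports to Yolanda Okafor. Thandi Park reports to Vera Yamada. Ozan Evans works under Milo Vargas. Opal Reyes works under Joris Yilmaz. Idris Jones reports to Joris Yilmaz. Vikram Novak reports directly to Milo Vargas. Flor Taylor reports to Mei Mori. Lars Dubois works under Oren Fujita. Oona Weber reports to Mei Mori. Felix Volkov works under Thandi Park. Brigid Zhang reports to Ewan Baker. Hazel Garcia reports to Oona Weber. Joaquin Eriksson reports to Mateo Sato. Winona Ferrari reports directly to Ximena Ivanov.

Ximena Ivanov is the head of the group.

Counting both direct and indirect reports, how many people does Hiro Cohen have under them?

Hiro Cohen directly manages Vera Yamada. Under Vera Yamada: Thandi Park, Felix Volkov, Xiulan Tanaka, Ugo Abara (4). That's 5 in total.

5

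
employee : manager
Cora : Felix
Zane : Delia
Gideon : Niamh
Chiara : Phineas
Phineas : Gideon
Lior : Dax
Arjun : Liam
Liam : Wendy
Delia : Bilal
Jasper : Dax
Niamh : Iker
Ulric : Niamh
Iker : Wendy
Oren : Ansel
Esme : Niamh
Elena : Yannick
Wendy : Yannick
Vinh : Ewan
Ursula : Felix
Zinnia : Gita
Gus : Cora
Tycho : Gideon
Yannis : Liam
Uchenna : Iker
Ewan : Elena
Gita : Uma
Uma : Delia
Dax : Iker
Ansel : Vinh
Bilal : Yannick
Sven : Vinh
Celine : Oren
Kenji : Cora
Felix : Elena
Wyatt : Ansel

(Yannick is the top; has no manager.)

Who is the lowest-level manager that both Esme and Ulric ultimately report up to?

Esme's chain of managers is Niamh, Iker, Wendy, Yannick. Ulric's chain of managers is Niamh, Iker, Wendy, Yannick. The first manager that appears in both chains is Niamh.

Niamh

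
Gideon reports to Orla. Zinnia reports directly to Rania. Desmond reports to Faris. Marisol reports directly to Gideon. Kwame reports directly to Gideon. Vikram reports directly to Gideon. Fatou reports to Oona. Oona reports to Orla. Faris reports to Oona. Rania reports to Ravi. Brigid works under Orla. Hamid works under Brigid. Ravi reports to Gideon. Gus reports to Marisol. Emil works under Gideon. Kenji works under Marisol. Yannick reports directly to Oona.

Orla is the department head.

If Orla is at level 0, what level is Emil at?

2

Chain from Emil up to Orla: Emil → Gideon → Orla. That is 2 steps up, so Emil is 2 levels below Orla.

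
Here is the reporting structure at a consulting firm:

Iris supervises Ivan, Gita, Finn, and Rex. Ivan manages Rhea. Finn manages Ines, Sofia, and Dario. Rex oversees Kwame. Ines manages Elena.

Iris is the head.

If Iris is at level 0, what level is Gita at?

1

Chain from Gita up to Iris: Gita → Iris. That is 1 step up, so Gita is 1 level below Iris.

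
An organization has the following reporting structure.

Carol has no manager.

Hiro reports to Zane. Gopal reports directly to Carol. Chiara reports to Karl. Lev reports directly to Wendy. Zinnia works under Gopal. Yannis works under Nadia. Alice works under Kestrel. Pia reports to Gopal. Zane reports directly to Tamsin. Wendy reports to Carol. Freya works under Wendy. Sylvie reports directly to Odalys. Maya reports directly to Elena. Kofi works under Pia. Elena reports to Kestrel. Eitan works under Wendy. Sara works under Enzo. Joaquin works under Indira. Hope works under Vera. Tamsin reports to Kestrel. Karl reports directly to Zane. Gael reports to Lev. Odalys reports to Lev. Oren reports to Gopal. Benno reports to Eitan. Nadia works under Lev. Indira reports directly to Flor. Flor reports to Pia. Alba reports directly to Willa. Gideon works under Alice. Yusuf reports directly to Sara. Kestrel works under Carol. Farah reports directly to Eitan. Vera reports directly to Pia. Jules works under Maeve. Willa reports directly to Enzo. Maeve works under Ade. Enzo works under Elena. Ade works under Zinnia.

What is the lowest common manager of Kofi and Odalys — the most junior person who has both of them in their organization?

Carol

Kofi's chain of managers is Pia, Gopal, Carol. Odalys's chain of managers is Lev, Wendy, Carol. The first manager that appears in both chains is Carol.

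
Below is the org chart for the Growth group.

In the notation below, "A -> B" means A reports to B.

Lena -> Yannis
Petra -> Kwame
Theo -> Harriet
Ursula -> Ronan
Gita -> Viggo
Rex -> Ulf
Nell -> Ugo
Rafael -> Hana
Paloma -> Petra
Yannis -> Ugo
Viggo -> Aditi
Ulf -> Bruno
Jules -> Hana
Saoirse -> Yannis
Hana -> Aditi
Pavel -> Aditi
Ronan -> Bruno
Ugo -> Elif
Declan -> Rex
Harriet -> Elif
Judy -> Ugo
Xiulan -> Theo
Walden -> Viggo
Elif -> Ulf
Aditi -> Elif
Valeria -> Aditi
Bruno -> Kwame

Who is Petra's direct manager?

Petra reports directly to Kwame.

Kwame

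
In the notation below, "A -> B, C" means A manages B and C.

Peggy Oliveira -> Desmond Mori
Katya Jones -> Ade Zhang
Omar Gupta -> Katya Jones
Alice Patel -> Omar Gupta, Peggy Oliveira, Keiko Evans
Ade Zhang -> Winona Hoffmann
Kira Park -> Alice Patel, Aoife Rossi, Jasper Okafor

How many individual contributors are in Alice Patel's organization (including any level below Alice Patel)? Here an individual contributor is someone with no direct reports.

3

The people in Alice Patel's organization with no one reporting to them are Keiko Evans, Desmond Mori, Winona Hoffmann. That is 3.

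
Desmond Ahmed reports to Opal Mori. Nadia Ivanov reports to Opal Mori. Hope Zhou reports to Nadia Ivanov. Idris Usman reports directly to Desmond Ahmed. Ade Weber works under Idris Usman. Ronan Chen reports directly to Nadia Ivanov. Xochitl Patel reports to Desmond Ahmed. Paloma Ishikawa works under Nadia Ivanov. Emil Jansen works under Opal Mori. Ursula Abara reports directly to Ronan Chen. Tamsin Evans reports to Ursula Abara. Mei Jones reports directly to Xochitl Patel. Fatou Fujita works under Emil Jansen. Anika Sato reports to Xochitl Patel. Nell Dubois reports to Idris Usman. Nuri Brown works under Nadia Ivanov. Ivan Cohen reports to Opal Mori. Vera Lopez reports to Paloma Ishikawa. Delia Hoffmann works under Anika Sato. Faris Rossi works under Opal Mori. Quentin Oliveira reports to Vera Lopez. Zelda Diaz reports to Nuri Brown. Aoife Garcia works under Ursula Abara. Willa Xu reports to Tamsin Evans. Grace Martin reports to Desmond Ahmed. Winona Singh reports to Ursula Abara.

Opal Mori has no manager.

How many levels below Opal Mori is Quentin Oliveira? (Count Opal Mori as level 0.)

Chain from Quentin Oliveira up to Opal Mori: Quentin Oliveira → Vera Lopez → Paloma Ishikawa → Nadia Ivanov → Opal Mori. That is 4 steps up, so Quentin Oliveira is 4 levels below Opal Mori.

4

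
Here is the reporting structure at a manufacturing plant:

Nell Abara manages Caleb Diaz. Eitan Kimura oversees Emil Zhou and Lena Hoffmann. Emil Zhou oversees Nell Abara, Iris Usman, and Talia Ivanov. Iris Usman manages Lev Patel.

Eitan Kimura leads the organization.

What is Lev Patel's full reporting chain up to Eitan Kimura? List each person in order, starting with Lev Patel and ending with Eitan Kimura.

Lev Patel reports to Iris Usman. Iris Usman reports to Emil Zhou. Emil Zhou reports to Eitan Kimura. Eitan Kimura is at the top.

Lev Patel -> Iris Usman -> Emil Zhou -> Eitan Kimura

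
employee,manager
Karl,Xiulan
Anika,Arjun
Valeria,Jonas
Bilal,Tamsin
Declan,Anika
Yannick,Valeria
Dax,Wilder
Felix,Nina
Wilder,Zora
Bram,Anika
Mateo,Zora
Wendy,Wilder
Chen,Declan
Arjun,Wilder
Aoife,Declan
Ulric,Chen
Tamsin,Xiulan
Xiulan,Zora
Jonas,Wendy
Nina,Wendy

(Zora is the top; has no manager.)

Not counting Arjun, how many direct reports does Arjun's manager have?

Arjun reports to Wilder. Wilder's other direct reports are Wendy, Dax — 2 peers.

2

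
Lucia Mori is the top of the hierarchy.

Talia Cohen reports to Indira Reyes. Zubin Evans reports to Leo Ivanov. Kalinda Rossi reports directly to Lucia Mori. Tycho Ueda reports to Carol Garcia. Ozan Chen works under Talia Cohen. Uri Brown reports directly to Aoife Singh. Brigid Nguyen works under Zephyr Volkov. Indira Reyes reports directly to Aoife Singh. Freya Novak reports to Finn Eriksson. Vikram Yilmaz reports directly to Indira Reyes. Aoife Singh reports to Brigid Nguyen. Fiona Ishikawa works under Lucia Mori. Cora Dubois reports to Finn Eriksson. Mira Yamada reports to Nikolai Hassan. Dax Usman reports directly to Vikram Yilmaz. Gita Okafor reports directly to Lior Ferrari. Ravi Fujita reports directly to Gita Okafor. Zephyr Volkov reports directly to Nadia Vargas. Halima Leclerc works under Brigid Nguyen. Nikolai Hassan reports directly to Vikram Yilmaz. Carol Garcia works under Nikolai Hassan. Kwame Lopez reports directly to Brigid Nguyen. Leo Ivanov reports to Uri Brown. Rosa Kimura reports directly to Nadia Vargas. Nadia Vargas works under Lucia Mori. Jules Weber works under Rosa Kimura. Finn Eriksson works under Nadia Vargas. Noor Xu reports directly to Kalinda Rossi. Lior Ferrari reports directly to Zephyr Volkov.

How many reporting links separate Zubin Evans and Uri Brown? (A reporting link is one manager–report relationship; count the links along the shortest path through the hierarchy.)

Zubin Evans is in Uri Brown's organization: the chain from Zubin Evans up to Uri Brown is Zubin Evans → Leo Ivanov → Uri Brown, which is 2 links.

2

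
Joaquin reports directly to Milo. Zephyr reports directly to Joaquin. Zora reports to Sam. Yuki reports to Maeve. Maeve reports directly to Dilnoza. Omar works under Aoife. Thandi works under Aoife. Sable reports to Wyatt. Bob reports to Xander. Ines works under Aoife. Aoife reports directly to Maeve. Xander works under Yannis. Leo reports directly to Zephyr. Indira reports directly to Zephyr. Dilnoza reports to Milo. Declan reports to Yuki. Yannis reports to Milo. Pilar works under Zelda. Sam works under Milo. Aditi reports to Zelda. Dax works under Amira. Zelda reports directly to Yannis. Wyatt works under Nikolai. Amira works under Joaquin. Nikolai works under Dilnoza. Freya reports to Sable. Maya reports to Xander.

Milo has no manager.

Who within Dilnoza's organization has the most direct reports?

Aoife

Direct-report counts within Dilnoza's organization: Dilnoza has 2; Nikolai has 1; Wyatt has 1; Sable has 1; Maeve has 2; Yuki has 1; Aoife has 3. The largest is 3, held by Aoife.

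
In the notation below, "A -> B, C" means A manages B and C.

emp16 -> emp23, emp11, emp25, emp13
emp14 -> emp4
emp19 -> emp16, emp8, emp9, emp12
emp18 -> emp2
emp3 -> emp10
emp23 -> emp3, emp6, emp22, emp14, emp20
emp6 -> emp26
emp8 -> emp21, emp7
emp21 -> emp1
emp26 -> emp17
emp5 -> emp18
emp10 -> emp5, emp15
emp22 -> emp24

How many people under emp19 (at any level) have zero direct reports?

13

The people in emp19's organization with no one reporting to them are emp12, emp9, emp7, emp1, emp13, emp25, emp11, emp20, emp4, emp24, emp17, emp15, emp2. That is 13.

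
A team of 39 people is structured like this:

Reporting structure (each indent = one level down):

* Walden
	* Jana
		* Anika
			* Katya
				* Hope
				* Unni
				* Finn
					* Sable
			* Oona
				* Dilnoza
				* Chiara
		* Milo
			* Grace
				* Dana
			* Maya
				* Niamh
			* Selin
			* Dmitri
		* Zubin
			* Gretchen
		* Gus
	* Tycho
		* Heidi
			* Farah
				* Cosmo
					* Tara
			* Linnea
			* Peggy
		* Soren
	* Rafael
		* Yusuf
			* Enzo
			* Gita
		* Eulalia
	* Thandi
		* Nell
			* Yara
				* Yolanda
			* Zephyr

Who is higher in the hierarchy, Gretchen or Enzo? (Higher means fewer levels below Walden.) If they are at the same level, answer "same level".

same level

Both Gretchen and Enzo are 3 levels below Walden.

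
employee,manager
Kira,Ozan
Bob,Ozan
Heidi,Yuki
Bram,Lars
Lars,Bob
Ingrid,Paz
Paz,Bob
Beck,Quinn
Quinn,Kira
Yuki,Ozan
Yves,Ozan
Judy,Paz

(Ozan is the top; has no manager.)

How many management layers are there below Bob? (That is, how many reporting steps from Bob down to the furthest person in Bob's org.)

The longest chain under Bob runs Bob → Lars → Bram, which is 2 levels below Bob.

2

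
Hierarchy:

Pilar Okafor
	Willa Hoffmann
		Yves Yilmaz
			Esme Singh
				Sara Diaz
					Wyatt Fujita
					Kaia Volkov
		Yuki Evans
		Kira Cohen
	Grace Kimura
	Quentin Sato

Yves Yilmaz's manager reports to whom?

Pilar Okafor

Yves Yilmaz reports to Willa Hoffmann, and Willa Hoffmann reports to Pilar Okafor. So Yves Yilmaz's skip-level manager is Pilar Okafor.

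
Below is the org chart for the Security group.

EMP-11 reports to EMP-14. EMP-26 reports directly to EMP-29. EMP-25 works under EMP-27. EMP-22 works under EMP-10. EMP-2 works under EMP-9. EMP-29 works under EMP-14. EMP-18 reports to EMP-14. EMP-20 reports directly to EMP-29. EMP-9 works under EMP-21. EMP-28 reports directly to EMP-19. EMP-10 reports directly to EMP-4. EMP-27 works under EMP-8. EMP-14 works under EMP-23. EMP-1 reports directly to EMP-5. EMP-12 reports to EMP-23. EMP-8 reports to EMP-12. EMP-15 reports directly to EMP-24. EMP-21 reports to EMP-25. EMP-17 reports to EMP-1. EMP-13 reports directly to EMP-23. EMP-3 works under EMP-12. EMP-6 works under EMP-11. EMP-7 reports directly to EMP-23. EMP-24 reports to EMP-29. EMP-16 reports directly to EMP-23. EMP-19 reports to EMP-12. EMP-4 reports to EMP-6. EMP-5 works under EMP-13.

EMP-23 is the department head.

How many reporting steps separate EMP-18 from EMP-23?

2

Chain from EMP-18 up to EMP-23: EMP-18 → EMP-14 → EMP-23. That is 2 steps up, so EMP-18 is 2 levels below EMP-23.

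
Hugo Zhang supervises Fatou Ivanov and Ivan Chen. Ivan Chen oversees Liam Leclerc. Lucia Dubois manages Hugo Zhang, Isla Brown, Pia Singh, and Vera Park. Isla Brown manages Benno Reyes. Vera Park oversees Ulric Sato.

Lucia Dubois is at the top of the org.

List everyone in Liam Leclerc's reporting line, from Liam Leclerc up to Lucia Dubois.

Liam Leclerc -> Ivan Chen -> Hugo Zhang -> Lucia Dubois

Liam Leclerc reports to Ivan Chen. Ivan Chen reports to Hugo Zhang. Hugo Zhang reports to Lucia Dubois. Lucia Dubois is at the top.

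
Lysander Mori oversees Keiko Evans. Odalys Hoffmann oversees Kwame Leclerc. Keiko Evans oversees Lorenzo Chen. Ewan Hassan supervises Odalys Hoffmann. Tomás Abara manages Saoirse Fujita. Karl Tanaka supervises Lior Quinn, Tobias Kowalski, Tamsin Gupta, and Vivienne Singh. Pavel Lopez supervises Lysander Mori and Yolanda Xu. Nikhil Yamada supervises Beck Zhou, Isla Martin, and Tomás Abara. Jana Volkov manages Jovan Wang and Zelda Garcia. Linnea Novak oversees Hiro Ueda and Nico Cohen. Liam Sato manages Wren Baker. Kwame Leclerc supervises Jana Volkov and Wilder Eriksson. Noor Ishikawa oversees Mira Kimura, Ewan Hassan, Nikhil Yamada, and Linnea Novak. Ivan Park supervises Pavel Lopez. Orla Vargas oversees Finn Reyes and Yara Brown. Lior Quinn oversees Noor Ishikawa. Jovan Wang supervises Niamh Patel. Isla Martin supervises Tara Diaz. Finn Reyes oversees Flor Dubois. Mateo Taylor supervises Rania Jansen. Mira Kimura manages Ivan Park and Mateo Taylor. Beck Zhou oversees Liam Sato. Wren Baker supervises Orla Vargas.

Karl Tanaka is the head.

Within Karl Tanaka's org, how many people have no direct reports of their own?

15

The people in Karl Tanaka's organization with no one reporting to them are Tamsin Gupta, Tobias Kowalski, Vivienne Singh, Nico Cohen, Hiro Ueda, Saoirse Fujita, Tara Diaz, Yara Brown, Flor Dubois, Wilder Eriksson, Zelda Garcia, Niamh Patel, Rania Jansen, Yolanda Xu, Lorenzo Chen. That is 15.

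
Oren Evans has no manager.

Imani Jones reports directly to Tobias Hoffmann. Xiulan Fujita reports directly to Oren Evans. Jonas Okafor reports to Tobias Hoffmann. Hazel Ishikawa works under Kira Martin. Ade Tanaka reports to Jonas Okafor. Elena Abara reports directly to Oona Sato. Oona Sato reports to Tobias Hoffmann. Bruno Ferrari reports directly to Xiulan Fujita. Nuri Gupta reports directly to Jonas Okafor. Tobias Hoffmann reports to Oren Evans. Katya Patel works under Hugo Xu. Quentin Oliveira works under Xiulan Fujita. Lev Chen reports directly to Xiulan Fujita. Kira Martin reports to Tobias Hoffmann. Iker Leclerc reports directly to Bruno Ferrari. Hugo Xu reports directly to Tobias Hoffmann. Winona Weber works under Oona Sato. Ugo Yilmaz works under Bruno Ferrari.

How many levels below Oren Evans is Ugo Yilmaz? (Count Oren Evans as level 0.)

3

Chain from Ugo Yilmaz up to Oren Evans: Ugo Yilmaz → Bruno Ferrari → Xiulan Fujita → Oren Evans. That is 3 steps up, so Ugo Yilmaz is 3 levels below Oren Evans.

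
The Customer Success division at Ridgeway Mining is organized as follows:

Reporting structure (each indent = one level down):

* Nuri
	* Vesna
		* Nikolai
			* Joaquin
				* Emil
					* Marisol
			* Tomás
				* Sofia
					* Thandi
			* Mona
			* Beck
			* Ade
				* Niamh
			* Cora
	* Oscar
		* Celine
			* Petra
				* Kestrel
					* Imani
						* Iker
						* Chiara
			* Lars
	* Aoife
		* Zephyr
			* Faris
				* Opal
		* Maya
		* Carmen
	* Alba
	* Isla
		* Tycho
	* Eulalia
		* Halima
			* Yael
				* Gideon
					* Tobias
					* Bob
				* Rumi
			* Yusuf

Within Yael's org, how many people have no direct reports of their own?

The people in Yael's organization with no one reporting to them are Rumi, Bob, Tobias. That is 3.

3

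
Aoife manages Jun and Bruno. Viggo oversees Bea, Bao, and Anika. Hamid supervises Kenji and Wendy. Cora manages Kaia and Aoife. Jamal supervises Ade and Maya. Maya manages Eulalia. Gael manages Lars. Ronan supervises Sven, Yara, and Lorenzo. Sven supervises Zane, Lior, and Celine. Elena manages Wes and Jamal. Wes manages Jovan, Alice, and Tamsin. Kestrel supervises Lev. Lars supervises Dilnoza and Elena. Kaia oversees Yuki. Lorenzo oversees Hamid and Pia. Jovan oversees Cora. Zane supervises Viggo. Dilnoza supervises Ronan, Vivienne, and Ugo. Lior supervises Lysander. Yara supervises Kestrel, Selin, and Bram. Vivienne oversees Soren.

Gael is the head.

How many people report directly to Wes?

Wes directly manages Jovan, Alice, Tamsin. That is 3 direct reports.

3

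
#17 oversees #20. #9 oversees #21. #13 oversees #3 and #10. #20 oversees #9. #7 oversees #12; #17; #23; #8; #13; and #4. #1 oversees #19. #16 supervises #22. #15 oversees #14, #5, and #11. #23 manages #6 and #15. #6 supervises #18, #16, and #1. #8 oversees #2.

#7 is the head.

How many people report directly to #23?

2

#23 directly manages #6, #15. That is 2 direct reports.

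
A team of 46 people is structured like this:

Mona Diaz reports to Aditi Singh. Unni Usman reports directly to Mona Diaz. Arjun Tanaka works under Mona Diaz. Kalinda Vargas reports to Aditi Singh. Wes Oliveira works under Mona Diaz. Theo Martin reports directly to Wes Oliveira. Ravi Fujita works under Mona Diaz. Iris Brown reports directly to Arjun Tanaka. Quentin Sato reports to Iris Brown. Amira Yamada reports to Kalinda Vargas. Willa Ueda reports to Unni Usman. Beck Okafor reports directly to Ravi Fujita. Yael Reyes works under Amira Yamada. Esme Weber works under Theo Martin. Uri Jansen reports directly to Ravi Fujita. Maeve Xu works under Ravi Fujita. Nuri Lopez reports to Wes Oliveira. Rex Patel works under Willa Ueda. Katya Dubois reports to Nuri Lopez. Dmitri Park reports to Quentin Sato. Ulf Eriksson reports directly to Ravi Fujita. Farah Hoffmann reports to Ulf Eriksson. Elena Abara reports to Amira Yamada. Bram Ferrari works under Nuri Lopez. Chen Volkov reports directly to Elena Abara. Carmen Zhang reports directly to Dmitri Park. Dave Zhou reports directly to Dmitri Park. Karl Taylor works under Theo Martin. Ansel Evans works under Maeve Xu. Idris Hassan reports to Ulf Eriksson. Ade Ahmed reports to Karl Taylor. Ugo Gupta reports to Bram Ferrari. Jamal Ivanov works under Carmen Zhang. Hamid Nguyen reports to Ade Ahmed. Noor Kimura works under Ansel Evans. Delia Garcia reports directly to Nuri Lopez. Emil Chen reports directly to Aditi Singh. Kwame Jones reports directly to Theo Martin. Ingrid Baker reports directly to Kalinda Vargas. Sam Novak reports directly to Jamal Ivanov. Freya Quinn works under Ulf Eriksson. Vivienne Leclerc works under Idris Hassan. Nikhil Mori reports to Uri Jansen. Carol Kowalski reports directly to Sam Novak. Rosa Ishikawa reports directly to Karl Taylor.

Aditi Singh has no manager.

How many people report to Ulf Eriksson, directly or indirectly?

4

Ulf Eriksson directly manages Farah Hoffmann, Idris Hassan, Freya Quinn. Farah Hoffmann has no reports. Under Idris Hassan: Vivienne Leclerc (1). Freya Quinn has no reports. So Ulf Eriksson's organization is 3 direct reports plus everyone under them: 1 + 2 + 1 = 4.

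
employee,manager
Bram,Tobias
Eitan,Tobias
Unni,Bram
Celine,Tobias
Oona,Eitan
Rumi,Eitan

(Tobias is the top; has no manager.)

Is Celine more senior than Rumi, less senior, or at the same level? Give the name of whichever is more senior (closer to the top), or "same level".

Celine is 1 level below Tobias; Rumi is 2. Celine is higher.

Celine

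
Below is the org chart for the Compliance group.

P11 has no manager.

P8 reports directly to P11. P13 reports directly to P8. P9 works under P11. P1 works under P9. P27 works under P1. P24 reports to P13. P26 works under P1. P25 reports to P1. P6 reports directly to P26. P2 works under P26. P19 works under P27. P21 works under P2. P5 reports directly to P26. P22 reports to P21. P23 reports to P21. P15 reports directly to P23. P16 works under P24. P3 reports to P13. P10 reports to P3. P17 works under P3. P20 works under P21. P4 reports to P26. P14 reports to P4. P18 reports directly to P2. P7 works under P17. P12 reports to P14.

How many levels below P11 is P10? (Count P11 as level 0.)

4

Chain from P10 up to P11: P10 → P3 → P13 → P8 → P11. That is 4 steps up, so P10 is 4 levels below P11.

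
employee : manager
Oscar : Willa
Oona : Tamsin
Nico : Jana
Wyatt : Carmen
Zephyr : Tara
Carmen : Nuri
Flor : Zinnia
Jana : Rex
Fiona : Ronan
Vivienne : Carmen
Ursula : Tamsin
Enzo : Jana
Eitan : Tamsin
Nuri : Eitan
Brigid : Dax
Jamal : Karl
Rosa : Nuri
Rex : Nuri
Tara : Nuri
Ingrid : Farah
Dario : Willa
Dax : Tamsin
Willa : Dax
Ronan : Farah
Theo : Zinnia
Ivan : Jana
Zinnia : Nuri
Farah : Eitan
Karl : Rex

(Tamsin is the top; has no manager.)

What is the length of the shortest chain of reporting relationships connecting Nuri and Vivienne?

2

Vivienne is in Nuri's organization: the chain from Vivienne up to Nuri is Vivienne → Carmen → Nuri, which is 2 links.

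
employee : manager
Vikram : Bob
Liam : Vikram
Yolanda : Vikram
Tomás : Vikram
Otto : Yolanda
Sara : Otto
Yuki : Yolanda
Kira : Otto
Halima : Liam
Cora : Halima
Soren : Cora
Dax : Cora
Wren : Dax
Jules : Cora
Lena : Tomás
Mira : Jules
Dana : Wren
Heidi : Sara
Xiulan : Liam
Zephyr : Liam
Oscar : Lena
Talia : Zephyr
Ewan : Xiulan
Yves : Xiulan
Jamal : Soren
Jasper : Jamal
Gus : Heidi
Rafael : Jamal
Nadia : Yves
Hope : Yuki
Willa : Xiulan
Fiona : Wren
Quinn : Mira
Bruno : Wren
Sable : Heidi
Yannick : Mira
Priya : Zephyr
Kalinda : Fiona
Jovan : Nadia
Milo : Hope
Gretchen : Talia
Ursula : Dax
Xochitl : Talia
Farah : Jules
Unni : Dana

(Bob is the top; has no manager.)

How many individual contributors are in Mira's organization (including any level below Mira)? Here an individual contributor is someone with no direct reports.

2

The people in Mira's organization with no one reporting to them are Yannick, Quinn. That is 2.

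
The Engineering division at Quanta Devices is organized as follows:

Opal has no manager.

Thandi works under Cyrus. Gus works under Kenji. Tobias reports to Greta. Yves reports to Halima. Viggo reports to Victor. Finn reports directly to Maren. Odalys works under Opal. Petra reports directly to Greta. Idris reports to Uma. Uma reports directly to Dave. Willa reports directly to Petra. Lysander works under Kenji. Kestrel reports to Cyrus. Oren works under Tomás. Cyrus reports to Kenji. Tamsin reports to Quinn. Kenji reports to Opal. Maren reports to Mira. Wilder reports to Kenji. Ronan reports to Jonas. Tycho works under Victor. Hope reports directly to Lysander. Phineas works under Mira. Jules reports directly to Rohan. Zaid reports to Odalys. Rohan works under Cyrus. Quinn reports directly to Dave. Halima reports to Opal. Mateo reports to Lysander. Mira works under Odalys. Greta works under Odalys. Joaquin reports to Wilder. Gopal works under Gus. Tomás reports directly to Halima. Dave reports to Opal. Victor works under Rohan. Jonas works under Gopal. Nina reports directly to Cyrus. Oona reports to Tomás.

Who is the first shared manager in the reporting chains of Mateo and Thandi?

Mateo's chain of managers is Lysander, Kenji, Opal. Thandi's chain of managers is Cyrus, Kenji, Opal. The first manager that appears in both chains is Kenji.

Kenji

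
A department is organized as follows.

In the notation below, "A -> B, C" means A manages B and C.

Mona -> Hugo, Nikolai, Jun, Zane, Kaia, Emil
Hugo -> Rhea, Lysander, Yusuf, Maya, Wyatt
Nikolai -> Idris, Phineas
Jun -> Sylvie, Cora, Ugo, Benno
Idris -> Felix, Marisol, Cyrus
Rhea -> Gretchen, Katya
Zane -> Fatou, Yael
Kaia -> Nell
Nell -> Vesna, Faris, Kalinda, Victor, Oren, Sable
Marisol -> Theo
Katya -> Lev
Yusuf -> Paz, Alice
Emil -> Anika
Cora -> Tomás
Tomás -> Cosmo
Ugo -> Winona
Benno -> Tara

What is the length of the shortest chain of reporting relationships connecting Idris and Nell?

4

Idris is 2 levels below Mona, and Nell is 2 levels below Mona (their lowest common manager). The shortest path runs up from Idris to Mona and back down to Nell: 2 + 2 = 4 links.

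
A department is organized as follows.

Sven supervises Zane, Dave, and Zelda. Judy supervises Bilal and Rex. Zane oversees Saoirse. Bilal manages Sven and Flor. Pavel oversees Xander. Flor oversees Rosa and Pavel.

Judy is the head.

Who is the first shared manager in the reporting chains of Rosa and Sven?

Bilal

Rosa's chain of managers is Flor, Bilal, Judy. Sven's chain of managers is Bilal, Judy. The first manager that appears in both chains is Bilal.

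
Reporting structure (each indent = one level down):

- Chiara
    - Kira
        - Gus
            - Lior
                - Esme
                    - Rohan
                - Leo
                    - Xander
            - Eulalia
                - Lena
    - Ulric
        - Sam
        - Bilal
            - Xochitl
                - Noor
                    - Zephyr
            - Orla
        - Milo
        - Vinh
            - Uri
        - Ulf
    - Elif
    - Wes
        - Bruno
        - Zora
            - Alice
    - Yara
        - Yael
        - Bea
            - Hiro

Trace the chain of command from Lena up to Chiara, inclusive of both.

Lena -> Eulalia -> Gus -> Kira -> Chiara

Lena reports to Eulalia. Eulalia reports to Gus. Gus reports to Kira. Kira reports to Chiara. Chiara is at the top.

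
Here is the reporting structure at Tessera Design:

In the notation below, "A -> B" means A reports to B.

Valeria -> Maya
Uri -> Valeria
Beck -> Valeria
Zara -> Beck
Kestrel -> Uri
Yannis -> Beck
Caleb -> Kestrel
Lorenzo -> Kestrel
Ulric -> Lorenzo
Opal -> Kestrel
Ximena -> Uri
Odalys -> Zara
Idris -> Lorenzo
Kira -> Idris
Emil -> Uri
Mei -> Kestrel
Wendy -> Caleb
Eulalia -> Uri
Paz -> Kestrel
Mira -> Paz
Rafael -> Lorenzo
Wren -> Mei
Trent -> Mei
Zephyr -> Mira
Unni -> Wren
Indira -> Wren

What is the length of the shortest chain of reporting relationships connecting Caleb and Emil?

Caleb is 2 levels below Uri, and Emil is 1 level below Uri (their lowest common manager). The shortest path runs up from Caleb to Uri and back down to Emil: 2 + 1 = 3 links.

3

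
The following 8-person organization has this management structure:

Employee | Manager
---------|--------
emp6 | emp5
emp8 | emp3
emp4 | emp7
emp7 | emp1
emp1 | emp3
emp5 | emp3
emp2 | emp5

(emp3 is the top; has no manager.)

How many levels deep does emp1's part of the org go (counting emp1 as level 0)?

The longest chain under emp1 runs emp1 → emp7 → emp4, which is 2 levels below emp1.

2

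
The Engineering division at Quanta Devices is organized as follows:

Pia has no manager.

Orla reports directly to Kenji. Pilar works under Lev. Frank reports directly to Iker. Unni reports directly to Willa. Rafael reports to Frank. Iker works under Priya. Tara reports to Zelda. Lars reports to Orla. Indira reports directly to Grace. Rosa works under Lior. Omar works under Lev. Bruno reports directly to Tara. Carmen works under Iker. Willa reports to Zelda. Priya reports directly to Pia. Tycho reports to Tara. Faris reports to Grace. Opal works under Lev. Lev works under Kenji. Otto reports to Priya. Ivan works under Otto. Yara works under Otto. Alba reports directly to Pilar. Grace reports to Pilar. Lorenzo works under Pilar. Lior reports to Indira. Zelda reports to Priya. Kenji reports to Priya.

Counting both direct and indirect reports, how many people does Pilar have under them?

7

Pilar directly manages Grace, Lorenzo, Alba. Under Grace: Faris, Indira, Lior, Rosa (4). Lorenzo has no reports. Alba has no reports. So Pilar's organization is 3 direct reports plus everyone under them: 5 + 1 + 1 = 7.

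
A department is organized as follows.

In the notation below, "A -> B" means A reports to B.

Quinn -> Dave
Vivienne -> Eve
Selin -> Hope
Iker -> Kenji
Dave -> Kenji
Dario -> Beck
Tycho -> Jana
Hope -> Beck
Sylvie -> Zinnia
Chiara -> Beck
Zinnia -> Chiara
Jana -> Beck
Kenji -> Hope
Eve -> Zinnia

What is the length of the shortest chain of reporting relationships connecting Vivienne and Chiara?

Vivienne is in Chiara's organization: the chain from Vivienne up to Chiara is Vivienne → Eve → Zinnia → Chiara, which is 3 links.

3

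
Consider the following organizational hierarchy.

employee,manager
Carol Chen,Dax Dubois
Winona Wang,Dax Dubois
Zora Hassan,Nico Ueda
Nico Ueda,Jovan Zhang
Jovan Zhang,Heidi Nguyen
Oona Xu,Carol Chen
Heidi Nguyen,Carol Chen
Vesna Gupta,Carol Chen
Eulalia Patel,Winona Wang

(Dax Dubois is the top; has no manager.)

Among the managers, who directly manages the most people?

Direct-report counts: Dax Dubois has 2; Winona Wang has 1; Carol Chen has 3; Heidi Nguyen has 1; Jovan Zhang has 1; Nico Ueda has 1. The largest is 3, held by Carol Chen.

Carol Chen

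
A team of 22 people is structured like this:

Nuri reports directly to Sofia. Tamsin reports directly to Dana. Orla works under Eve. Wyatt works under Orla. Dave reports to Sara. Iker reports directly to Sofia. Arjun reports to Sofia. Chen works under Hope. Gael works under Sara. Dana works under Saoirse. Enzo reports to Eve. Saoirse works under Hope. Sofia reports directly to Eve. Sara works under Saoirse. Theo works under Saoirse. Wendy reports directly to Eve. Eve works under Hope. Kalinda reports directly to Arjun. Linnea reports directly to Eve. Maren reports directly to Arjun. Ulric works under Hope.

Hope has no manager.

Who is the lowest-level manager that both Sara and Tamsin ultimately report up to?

Sara's chain of managers is Saoirse, Hope. Tamsin's chain of managers is Dana, Saoirse, Hope. The first manager that appears in both chains is Saoirse.

Saoirse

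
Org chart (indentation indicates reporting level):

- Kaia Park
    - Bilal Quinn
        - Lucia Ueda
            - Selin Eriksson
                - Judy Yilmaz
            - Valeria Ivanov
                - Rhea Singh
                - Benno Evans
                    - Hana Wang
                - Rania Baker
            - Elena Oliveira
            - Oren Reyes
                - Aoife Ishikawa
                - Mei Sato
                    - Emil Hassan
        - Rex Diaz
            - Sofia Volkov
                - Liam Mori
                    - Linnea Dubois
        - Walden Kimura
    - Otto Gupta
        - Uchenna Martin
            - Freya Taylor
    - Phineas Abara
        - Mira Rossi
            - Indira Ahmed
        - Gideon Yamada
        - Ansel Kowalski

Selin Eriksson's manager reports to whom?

Selin Eriksson reports to Lucia Ueda, and Lucia Ueda reports to Bilal Quinn. So Selin Eriksson's skip-level manager is Bilal Quinn.

Bilal Quinn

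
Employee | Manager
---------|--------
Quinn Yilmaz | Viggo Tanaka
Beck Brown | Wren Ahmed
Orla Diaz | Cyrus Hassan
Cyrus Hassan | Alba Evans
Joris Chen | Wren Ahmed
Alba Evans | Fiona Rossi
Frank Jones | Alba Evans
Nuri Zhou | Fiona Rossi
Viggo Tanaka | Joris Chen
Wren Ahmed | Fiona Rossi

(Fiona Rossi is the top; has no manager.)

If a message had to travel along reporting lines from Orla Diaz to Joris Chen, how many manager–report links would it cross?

5

Orla Diaz is 3 levels below Fiona Rossi, and Joris Chen is 2 levels below Fiona Rossi (their lowest common manager). The shortest path runs up from Orla Diaz to Fiona Rossi and back down to Joris Chen: 3 + 2 = 5 links.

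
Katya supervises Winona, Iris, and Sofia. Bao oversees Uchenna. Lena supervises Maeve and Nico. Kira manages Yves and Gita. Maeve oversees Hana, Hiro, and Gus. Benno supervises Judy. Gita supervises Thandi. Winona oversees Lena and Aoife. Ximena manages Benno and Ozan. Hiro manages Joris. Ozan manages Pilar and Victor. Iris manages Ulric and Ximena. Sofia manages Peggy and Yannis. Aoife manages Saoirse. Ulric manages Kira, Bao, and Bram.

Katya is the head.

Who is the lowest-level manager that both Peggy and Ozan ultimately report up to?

Katya

Peggy's chain of managers is Sofia, Katya. Ozan's chain of managers is Ximena, Iris, Katya. The first manager that appears in both chains is Katya.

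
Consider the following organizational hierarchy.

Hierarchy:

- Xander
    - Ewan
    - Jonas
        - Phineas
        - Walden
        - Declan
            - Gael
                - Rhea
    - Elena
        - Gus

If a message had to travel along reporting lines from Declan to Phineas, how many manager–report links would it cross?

Declan is 1 level below Jonas, and Phineas is 1 level below Jonas (their lowest common manager). The shortest path runs up from Declan to Jonas and back down to Phineas: 1 + 1 = 2 links.

2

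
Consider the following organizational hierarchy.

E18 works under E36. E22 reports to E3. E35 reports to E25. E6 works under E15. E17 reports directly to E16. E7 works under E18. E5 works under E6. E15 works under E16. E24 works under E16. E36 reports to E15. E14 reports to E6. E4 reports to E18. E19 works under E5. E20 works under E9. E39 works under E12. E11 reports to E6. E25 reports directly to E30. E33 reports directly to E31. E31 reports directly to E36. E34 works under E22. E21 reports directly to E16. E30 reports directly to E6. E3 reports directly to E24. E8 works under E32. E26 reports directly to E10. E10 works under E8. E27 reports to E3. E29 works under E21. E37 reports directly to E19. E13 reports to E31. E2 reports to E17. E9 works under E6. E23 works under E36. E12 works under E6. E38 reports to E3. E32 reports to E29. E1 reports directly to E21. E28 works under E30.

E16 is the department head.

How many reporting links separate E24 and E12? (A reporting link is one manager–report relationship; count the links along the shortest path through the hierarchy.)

E24 is 1 level below E16, and E12 is 3 levels below E16 (their lowest common manager). The shortest path runs up from E24 to E16 and back down to E12: 1 + 3 = 4 links.

4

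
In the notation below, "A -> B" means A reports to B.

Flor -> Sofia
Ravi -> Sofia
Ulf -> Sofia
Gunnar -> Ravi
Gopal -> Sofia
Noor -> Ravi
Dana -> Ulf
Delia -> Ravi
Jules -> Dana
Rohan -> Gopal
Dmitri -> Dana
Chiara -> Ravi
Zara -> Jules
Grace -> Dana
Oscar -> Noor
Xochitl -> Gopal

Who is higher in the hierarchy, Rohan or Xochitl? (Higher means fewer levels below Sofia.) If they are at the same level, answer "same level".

Both Rohan and Xochitl are 2 levels below Sofia.

same level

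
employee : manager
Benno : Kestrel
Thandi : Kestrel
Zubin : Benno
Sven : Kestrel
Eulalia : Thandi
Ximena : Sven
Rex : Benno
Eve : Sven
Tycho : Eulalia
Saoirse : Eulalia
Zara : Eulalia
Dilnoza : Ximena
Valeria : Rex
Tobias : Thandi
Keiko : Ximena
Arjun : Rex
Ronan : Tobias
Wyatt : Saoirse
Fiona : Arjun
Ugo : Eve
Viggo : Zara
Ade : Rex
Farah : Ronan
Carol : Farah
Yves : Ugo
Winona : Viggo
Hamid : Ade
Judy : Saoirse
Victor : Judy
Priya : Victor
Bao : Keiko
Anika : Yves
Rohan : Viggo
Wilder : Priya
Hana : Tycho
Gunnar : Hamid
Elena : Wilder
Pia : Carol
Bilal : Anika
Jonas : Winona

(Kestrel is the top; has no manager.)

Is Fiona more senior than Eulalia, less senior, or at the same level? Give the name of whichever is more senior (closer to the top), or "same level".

Fiona is 4 levels below Kestrel; Eulalia is 2. Eulalia is higher.

Eulalia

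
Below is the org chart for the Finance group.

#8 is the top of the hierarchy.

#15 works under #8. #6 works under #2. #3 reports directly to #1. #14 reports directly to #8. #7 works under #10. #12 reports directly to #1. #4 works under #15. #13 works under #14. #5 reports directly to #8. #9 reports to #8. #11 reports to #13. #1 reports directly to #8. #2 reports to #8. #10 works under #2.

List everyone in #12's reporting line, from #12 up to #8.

#12 -> #1 -> #8

#12 reports to #1. #1 reports to #8. #8 is at the top.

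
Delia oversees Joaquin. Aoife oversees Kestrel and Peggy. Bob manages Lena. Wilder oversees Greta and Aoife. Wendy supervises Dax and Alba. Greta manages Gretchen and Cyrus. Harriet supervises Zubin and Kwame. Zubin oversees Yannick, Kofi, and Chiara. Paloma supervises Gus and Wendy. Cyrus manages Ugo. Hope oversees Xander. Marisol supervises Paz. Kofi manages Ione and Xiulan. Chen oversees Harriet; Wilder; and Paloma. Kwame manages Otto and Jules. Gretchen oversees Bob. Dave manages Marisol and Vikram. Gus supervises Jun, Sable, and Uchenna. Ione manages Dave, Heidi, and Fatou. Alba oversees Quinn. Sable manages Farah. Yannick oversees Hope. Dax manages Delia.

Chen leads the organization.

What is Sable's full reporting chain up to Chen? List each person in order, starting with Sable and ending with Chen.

Sable reports to Gus. Gus reports to Paloma. Paloma reports to Chen. Chen is at the top.

Sable -> Gus -> Paloma -> Chen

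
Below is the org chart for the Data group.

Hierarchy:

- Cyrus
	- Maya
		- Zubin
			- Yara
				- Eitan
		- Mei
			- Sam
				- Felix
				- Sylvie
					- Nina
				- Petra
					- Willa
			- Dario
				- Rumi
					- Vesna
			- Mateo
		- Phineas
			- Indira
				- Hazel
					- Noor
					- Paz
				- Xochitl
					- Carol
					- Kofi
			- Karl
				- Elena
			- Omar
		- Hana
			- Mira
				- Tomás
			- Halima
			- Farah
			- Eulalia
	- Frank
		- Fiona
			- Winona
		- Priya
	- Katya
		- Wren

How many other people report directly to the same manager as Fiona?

1

Fiona reports to Frank. Frank's other direct reports are Priya — 1 peer.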